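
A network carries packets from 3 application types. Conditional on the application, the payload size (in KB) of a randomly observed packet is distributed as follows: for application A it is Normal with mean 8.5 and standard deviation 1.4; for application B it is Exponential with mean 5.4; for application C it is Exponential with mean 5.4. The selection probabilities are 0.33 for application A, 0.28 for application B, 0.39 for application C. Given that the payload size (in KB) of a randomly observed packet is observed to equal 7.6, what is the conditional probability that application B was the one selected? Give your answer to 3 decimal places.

Likelihoods f(7.6 | ·): A: 0.231762; B: 0.0453291; C: 0.0453291.
Posterior ∝ prior × likelihood. Numerator for B: 0.28·0.0453291 = 0.0126921.
Normalizing constant: 0.33·0.231762 + 0.28·0.0453291 + 0.39·0.0453291 = 0.106852.
P(B | observation) = 0.0126921 / 0.106852 = 0.118782.

0.119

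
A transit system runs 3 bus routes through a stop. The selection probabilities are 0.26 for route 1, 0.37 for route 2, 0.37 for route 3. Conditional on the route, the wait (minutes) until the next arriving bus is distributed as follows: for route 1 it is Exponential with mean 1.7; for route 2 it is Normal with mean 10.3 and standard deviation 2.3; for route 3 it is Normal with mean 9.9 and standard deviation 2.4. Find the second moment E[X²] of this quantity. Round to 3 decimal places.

81.108

For each component E[X²] = Var + (mean)², giving 1: 5.78; 2: 111.38; 3: 103.77.
Overall E[X²] = 0.26·5.78 + 0.37·111.38 + 0.37·103.77 = 81.1083.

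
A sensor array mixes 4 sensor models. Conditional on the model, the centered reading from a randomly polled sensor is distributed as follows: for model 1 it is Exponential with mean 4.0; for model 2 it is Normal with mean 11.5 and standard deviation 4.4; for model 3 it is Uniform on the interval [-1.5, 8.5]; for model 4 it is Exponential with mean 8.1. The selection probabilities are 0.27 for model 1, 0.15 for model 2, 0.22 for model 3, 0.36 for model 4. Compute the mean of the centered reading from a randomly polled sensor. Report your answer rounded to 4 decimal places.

6.4910

Component means — 1: 4; 2: 11.5; 3: 3.5; 4: 8.1.
E[X] = 0.27·4 + 0.15·11.5 + 0.22·3.5 + 0.36·8.1 = 6.491.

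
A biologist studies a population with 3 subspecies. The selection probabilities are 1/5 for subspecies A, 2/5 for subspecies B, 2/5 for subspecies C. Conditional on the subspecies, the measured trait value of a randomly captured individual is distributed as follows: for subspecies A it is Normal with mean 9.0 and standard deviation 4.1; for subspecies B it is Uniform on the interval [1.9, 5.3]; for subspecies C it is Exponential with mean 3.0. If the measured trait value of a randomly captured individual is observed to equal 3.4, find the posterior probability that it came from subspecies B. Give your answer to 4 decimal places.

0.6993

Likelihoods f(3.4 | ·): A: 0.0382848; B: 0.294118; C: 0.107319.
Posterior ∝ prior × likelihood. Numerator for B: 0.4·0.294118 = 0.117647.
Normalizing constant: 0.2·0.0382848 + 0.4·0.294118 + 0.4·0.107319 = 0.168232.
P(B | observation) = 0.117647 / 0.168232 = 0.699315.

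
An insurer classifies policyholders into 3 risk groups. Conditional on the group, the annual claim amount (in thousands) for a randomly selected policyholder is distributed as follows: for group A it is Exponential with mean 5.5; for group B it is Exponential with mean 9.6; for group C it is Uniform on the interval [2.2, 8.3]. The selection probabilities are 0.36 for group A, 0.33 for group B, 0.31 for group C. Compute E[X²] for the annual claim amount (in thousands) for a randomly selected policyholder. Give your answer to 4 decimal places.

92.1112

For each component E[X²] = Var + (mean)², giving A: 60.5; B: 184.32; C: 30.6633.
Overall E[X²] = 0.36·60.5 + 0.33·184.32 + 0.31·30.6633 = 92.1112.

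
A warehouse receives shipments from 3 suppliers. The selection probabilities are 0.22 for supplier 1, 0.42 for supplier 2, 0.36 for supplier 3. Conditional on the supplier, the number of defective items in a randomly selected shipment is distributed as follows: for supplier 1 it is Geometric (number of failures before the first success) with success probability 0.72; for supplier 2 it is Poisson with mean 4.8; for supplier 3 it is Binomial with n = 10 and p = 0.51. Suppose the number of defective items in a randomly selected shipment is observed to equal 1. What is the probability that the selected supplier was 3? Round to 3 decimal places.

Likelihoods P(X=1 | ·): 1: 0.2016; 2: 0.0395028; 3: 0.00830491.
Posterior ∝ prior × likelihood. Numerator for 3: 0.36·0.00830491 = 0.00298977.
Normalizing constant: 0.22·0.2016 + 0.42·0.0395028 + 0.36·0.00830491 = 0.0639329.
P(3 | observation) = 0.00298977 / 0.0639329 = 0.0467641.

0.047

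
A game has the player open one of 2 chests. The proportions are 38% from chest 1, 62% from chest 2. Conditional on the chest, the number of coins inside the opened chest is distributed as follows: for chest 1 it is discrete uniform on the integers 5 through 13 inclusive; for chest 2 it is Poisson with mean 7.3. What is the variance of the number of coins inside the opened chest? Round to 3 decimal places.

7.740

Per component, 1: μ=9, E[X²]=87.6667; 2: μ=7.3, E[X²]=60.59.
E[X] = 0.38·9 + 0.62·7.3 = 7.946.
E[X²] = 0.38·87.6667 + 0.62·60.59 = 70.8791.
Var(X) = E[X²] − (E[X])² = 70.8791 − 63.1389 = 7.74022.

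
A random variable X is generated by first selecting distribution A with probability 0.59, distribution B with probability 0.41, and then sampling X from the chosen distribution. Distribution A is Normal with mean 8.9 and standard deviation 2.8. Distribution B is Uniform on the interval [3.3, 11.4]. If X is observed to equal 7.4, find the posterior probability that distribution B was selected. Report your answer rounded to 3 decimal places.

0.410

Likelihoods f(7.4 | ·): A: 0.123433; B: 0.123457.
Posterior ∝ prior × likelihood. Numerator for B: 0.41·0.123457 = 0.0506173.
Normalizing constant: 0.59·0.123433 + 0.41·0.123457 = 0.123443.
P(B | observation) = 0.0506173 / 0.123443 = 0.410046.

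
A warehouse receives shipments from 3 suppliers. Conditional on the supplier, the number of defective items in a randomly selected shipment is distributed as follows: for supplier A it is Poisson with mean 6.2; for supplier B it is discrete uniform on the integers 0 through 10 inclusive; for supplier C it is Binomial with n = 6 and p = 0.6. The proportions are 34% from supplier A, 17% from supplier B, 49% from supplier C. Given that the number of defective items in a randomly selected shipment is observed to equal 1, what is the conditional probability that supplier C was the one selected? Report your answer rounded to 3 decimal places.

0.478

Likelihoods P(X=1 | ·): A: 0.0125825; B: 0.0909091; C: 0.036864.
Posterior ∝ prior × likelihood. Numerator for C: 0.49·0.036864 = 0.0180634.
Normalizing constant: 0.34·0.0125825 + 0.17·0.0909091 + 0.49·0.036864 = 0.0377959.
P(C | observation) = 0.0180634 / 0.0377959 = 0.477918.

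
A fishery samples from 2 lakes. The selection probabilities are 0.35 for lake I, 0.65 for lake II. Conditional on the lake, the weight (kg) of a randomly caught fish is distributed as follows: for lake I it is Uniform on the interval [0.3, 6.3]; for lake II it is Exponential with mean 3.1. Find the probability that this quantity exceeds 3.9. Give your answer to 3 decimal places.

0.325

Conditional on each lake, P(X > 3.9): I: 0.4; II: 0.284204.
By total probability, P(X > 3.9) = 0.35·0.4 + 0.65·0.284204 = 0.324732.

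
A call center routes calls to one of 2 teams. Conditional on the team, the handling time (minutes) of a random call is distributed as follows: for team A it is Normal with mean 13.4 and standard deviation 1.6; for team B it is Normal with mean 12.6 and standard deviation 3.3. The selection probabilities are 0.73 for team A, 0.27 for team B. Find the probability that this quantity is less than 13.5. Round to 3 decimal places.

Conditional on each team, P(X < 13.5): A: 0.524918; B: 0.607469.
By total probability, P(X < 13.5) = 0.73·0.524918 + 0.27·0.607469 = 0.547206.

0.547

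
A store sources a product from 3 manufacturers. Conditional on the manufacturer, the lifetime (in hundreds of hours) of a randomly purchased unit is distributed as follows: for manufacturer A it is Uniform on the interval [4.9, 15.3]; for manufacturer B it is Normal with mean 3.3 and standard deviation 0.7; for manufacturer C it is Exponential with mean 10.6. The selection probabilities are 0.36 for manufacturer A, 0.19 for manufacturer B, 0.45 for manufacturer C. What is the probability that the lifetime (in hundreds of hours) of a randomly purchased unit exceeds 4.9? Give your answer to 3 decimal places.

0.646

Conditional on each manufacturer, P(X > 4.9): A: 1; B: 0.0111355; C: 0.629856.
By total probability, P(X > 4.9) = 0.36·1 + 0.19·0.0111355 + 0.45·0.629856 = 0.645551.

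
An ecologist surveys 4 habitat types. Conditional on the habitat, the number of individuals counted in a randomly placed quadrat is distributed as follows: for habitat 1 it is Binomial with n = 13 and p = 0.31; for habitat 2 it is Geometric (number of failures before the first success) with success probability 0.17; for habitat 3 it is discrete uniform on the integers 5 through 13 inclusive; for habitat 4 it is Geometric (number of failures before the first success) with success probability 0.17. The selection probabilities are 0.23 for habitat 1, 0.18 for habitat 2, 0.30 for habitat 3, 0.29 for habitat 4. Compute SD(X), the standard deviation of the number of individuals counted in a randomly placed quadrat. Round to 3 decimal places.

4.507

Per component, 1: μ=4.03, E[X²]=19.0216; 2: μ=4.88235, E[X²]=52.5571; 3: μ=9, E[X²]=87.6667; 4: μ=4.88235, E[X²]=52.5571.
E[X] = 0.23·4.03 + 0.18·4.88235 + 0.3·9 + 0.29·4.88235 = 5.92161.
E[X²] = 0.23·19.0216 + 0.18·52.5571 + 0.3·87.6667 + 0.29·52.5571 = 55.3768.
Var(X) = E[X²] − (E[X])² = 55.3768 − 35.0654 = 20.3114.
SD(X) = √20.3114 = 4.50682.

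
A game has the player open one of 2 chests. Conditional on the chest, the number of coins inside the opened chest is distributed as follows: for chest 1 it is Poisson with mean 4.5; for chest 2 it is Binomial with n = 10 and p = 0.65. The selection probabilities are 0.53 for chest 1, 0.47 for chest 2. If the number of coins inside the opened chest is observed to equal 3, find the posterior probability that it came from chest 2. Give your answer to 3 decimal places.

Likelihoods P(X=3 | ·): 1: 0.168718; 2: 0.021203.
Posterior ∝ prior × likelihood. Numerator for 2: 0.47·0.021203 = 0.00996542.
Normalizing constant: 0.53·0.168718 + 0.47·0.021203 = 0.0993859.
P(2 | observation) = 0.00996542 / 0.0993859 = 0.10027.

0.100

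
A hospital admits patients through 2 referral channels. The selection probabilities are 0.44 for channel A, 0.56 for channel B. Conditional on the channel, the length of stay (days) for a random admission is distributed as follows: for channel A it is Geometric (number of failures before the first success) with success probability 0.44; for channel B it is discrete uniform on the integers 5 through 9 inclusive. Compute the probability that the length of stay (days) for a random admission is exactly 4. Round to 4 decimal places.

0.0190

Conditional on each channel, P(X = 4): A: 0.0432718; B: 0.
By total probability, P(X = 4) = 0.44·0.0432718 + 0.56·0 = 0.0190396.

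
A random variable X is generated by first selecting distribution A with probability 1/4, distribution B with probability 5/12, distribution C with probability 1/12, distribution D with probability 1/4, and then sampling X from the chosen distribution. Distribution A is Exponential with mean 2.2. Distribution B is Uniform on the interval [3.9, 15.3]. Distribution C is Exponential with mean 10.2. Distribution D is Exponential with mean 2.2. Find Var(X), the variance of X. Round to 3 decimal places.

Per component, A: μ=2.2, E[X²]=9.68; B: μ=9.6, E[X²]=102.99; C: μ=10.2, E[X²]=208.08; D: μ=2.2, E[X²]=9.68.
E[X] = 0.25·2.2 + 0.416667·9.6 + 0.0833333·10.2 + 0.25·2.2 = 5.95.
E[X²] = 0.25·9.68 + 0.416667·102.99 + 0.0833333·208.08 + 0.25·9.68 = 65.0925.
Var(X) = E[X²] − (E[X])² = 65.0925 − 35.4025 = 29.69.

29.690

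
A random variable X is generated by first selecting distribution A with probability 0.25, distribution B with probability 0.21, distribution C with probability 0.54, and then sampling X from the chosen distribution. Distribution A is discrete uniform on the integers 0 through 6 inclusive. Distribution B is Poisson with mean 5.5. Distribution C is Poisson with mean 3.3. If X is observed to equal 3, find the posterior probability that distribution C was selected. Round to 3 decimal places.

Likelihoods P(X=3 | ·): A: 0.142857; B: 0.113323; C: 0.220912.
Posterior ∝ prior × likelihood. Numerator for C: 0.54·0.220912 = 0.119292.
Normalizing constant: 0.25·0.142857 + 0.21·0.113323 + 0.54·0.220912 = 0.178804.
P(C | observation) = 0.119292 / 0.178804 = 0.667167.

0.667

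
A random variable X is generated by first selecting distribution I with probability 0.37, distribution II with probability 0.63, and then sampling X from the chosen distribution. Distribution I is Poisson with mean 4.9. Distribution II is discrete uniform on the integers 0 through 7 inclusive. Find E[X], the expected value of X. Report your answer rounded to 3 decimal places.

4.018

Component means — I: 4.9; II: 3.5.
E[X] = 0.37·4.9 + 0.63·3.5 = 4.018.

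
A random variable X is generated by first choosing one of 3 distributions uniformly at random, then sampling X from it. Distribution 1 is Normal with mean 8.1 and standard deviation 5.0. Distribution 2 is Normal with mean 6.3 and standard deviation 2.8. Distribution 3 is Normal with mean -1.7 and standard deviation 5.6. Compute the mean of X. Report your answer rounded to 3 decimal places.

Component means — 1: 8.1; 2: 6.3; 3: -1.7.
E[X] = 0.333333·8.1 + 0.333333·6.3 + 0.333333·-1.7 = 4.23333.

4.233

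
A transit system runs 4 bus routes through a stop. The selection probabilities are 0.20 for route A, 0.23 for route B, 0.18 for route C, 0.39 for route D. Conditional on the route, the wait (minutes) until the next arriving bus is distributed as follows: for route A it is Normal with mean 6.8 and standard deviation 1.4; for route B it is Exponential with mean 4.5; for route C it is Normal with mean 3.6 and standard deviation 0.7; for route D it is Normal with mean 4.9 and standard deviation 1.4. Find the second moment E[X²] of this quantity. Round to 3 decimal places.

For each component E[X²] = Var + (mean)², giving A: 48.2; B: 40.5; C: 13.45; D: 25.97.
Overall E[X²] = 0.2·48.2 + 0.23·40.5 + 0.18·13.45 + 0.39·25.97 = 31.5043.

31.504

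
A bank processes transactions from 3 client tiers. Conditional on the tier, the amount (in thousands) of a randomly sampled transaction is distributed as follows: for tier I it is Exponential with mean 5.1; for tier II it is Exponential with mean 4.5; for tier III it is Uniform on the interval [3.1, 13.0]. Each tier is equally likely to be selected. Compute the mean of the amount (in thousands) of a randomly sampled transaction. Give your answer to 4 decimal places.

Component means — I: 5.1; II: 4.5; III: 8.05.
E[X] = 0.333333·5.1 + 0.333333·4.5 + 0.333333·8.05 = 5.88333.

5.8833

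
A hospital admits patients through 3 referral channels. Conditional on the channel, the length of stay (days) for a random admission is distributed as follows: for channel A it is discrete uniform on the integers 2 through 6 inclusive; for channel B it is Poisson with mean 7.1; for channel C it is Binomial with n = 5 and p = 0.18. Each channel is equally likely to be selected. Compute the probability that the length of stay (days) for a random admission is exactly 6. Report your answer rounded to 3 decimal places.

Conditional on each channel, P(X = 6): A: 0.2; B: 0.1468; C: 0.
By total probability, P(X = 6) = 0.333333·0.2 + 0.333333·0.1468 + 0.333333·0 = 0.1156.

0.116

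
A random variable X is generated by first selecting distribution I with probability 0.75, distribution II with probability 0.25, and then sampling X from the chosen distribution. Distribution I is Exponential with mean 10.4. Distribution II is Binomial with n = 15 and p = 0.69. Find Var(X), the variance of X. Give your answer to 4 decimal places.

Per component, I: μ=10.4, E[X²]=216.32; II: μ=10.35, E[X²]=110.331.
E[X] = 0.75·10.4 + 0.25·10.35 = 10.3875.
E[X²] = 0.75·216.32 + 0.25·110.331 = 189.823.
Var(X) = E[X²] − (E[X])² = 189.823 − 107.9 = 81.9226.

81.9226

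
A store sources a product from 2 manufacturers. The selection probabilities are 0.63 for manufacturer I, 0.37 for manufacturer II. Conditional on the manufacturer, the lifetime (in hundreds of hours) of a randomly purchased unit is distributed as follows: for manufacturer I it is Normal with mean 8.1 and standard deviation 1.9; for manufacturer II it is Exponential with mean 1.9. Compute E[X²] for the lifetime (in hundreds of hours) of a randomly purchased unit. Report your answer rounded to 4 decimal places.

For each component E[X²] = Var + (mean)², giving I: 69.22; II: 7.22.
Overall E[X²] = 0.63·69.22 + 0.37·7.22 = 46.28.

46.2800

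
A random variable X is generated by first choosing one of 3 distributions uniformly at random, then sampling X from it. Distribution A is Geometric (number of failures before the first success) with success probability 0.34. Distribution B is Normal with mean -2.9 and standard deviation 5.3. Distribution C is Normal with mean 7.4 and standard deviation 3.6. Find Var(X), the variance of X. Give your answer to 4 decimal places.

Per component, A: μ=1.94118, E[X²]=9.47751; B: μ=-2.9, E[X²]=36.5; C: μ=7.4, E[X²]=67.72.
E[X] = 0.333333·1.94118 + 0.333333·-2.9 + 0.333333·7.4 = 2.14706.
E[X²] = 0.333333·9.47751 + 0.333333·36.5 + 0.333333·67.72 = 37.8992.
Var(X) = E[X²] − (E[X])² = 37.8992 − 4.60986 = 33.2893.

33.2893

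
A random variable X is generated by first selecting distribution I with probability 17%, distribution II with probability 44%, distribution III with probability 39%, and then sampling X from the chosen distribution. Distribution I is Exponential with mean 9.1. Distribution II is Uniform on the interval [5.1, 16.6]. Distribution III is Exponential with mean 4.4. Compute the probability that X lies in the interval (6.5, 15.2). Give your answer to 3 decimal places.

0.461

Conditional on each component, P(6.5 < X < 15.2): I: 0.301357; II: 0.756522; III: 0.196658.
By total probability, P(6.5 < X < 15.2) = 0.17·0.301357 + 0.44·0.756522 + 0.39·0.196658 = 0.460797.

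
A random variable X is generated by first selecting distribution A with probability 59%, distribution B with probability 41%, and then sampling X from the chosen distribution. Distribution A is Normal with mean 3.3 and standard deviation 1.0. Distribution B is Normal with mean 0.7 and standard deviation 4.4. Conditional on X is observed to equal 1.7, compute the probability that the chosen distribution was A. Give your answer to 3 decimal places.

0.644

Likelihoods f(1.7 | ·): A: 0.110921; B: 0.088357.
Posterior ∝ prior × likelihood. Numerator for A: 0.59·0.110921 = 0.0654433.
Normalizing constant: 0.59·0.110921 + 0.41·0.088357 = 0.10167.
P(A | observation) = 0.0654433 / 0.10167 = 0.643685.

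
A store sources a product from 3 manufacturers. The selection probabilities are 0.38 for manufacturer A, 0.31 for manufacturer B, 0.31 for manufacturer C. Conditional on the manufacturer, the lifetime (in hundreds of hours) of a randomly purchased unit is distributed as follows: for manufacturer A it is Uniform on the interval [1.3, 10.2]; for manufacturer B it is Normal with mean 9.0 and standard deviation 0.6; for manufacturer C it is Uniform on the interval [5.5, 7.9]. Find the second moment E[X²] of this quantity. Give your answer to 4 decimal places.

For each component E[X²] = Var + (mean)², giving A: 39.6633; B: 81.36; C: 45.37.
Overall E[X²] = 0.38·39.6633 + 0.31·81.36 + 0.31·45.37 = 54.3584.

54.3584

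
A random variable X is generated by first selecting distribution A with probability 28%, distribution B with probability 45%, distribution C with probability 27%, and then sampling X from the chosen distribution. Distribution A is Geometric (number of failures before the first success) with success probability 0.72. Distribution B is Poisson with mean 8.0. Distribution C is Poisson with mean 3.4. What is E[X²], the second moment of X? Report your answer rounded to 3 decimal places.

36.633

For each component E[X²] = Var + (mean)², giving A: 0.691358; B: 72; C: 14.96.
Overall E[X²] = 0.28·0.691358 + 0.45·72 + 0.27·14.96 = 36.6328.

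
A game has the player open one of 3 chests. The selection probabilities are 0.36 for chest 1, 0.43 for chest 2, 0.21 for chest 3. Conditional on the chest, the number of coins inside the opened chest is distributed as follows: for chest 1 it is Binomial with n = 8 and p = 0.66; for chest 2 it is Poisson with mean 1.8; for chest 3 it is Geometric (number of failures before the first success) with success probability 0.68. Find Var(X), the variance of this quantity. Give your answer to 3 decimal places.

Per component, 1: μ=5.28, E[X²]=29.6736; 2: μ=1.8, E[X²]=5.04; 3: μ=0.470588, E[X²]=0.913495.
E[X] = 0.36·5.28 + 0.43·1.8 + 0.21·0.470588 = 2.77362.
E[X²] = 0.36·29.6736 + 0.43·5.04 + 0.21·0.913495 = 13.0415.
Var(X) = E[X²] − (E[X])² = 13.0415 − 7.69299 = 5.34854.

5.349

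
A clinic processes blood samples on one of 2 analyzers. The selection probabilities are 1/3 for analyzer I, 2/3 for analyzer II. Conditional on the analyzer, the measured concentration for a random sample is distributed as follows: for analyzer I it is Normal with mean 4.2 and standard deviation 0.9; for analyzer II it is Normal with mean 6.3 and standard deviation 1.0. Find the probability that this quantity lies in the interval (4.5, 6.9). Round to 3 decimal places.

Conditional on each analyzer, P(4.5 < X < 6.9): I: 0.368091; II: 0.689817.
By total probability, P(4.5 < X < 6.9) = 0.333333·0.368091 + 0.666667·0.689817 = 0.582575.

0.583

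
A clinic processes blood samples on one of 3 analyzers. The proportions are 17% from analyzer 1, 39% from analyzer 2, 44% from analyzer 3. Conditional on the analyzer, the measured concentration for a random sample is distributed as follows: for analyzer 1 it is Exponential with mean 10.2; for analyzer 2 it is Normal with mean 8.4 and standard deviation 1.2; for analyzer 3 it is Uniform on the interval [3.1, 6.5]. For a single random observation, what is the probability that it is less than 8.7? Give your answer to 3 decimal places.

Conditional on each analyzer, P(X < 8.7): 1: 0.57384; 2: 0.598706; 3: 1.
By total probability, P(X < 8.7) = 0.17·0.57384 + 0.39·0.598706 + 0.44·1 = 0.771048.

0.771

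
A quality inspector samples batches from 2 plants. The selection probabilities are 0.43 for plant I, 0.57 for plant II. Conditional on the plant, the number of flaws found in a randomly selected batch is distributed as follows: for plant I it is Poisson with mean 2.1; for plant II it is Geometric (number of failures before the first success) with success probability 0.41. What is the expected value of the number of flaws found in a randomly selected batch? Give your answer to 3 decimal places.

Component means — I: 2.1; II: 1.43902.
E[X] = 0.43·2.1 + 0.57·1.43902 = 1.72324.

1.723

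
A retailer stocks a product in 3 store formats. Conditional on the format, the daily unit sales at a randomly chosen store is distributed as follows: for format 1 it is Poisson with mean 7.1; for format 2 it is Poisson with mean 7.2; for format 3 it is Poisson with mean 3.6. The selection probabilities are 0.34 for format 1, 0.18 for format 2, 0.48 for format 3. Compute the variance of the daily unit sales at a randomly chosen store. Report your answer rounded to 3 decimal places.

Per component, 1: μ=7.1, E[X²]=57.51; 2: μ=7.2, E[X²]=59.04; 3: μ=3.6, E[X²]=16.56.
E[X] = 0.34·7.1 + 0.18·7.2 + 0.48·3.6 = 5.438.
E[X²] = 0.34·57.51 + 0.18·59.04 + 0.48·16.56 = 38.1294.
Var(X) = E[X²] − (E[X])² = 38.1294 − 29.5718 = 8.55756.

8.558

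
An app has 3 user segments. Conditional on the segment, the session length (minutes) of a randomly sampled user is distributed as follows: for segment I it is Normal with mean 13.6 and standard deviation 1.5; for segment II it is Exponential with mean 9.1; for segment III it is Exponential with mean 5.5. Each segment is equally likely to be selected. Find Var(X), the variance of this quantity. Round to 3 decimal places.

Per component, I: μ=13.6, E[X²]=187.21; II: μ=9.1, E[X²]=165.62; III: μ=5.5, E[X²]=60.5.
E[X] = 0.333333·13.6 + 0.333333·9.1 + 0.333333·5.5 = 9.4.
E[X²] = 0.333333·187.21 + 0.333333·165.62 + 0.333333·60.5 = 137.777.
Var(X) = E[X²] − (E[X])² = 137.777 − 88.36 = 49.4167.

49.417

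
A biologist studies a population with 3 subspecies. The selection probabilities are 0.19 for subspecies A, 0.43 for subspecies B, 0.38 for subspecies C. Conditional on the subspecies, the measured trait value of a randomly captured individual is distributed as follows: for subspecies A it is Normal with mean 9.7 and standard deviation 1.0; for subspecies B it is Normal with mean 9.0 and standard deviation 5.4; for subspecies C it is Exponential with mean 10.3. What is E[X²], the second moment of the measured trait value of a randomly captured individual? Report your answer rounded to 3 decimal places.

146.064

For each component E[X²] = Var + (mean)², giving A: 95.09; B: 110.16; C: 212.18.
Overall E[X²] = 0.19·95.09 + 0.43·110.16 + 0.38·212.18 = 146.064.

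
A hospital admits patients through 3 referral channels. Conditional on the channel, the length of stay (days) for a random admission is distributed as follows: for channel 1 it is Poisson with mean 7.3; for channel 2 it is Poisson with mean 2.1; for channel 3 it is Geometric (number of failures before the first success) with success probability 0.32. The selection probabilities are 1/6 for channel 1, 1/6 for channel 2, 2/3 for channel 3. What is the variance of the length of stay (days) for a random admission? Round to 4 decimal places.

Per component, 1: μ=7.3, E[X²]=60.59; 2: μ=2.1, E[X²]=6.51; 3: μ=2.125, E[X²]=11.1562.
E[X] = 0.166667·7.3 + 0.166667·2.1 + 0.666667·2.125 = 2.98333.
E[X²] = 0.166667·60.59 + 0.166667·6.51 + 0.666667·11.1562 = 18.6208.
Var(X) = E[X²] − (E[X])² = 18.6208 − 8.90028 = 9.72056.

9.7206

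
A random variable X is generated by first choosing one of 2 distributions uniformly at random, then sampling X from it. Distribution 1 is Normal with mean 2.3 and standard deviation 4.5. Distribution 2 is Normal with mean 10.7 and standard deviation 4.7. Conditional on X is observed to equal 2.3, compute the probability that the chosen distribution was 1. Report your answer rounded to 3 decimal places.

0.838

Likelihoods f(2.3 | ·): 1: 0.0886538; 2: 0.017187.
Posterior ∝ prior × likelihood. Numerator for 1: 0.5·0.0886538 = 0.0443269.
Normalizing constant: 0.5·0.0886538 + 0.5·0.017187 = 0.0529204.
P(1 | observation) = 0.0443269 / 0.0529204 = 0.837615.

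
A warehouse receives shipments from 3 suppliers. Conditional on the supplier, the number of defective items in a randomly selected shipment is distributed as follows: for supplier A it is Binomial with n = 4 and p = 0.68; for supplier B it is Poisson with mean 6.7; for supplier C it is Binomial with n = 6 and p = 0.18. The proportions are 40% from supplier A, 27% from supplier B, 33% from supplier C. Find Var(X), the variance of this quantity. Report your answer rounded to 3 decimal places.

7.329

Per component, A: μ=2.72, E[X²]=8.2688; B: μ=6.7, E[X²]=51.59; C: μ=1.08, E[X²]=2.052.
E[X] = 0.4·2.72 + 0.27·6.7 + 0.33·1.08 = 3.2534.
E[X²] = 0.4·8.2688 + 0.27·51.59 + 0.33·2.052 = 17.914.
Var(X) = E[X²] − (E[X])² = 17.914 − 10.5846 = 7.32937.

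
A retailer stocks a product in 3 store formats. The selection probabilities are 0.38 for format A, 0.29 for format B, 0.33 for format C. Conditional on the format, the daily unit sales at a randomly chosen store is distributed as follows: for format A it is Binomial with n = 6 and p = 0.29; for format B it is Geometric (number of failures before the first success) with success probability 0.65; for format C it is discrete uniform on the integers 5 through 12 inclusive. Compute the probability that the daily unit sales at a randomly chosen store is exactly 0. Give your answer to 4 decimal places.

0.2372

Conditional on each format, P(X = 0): A: 0.1281; B: 0.65; C: 0.
By total probability, P(X = 0) = 0.38·0.1281 + 0.29·0.65 + 0.33·0 = 0.237178.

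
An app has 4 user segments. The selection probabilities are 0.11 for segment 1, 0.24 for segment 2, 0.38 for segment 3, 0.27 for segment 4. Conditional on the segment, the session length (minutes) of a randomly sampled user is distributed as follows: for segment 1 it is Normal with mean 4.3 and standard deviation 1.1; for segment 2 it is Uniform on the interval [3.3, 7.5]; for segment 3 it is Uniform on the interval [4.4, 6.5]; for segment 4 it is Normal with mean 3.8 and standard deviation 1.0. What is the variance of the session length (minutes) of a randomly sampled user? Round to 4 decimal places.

1.4356

Per component, 1: μ=4.3, E[X²]=19.7; 2: μ=5.4, E[X²]=30.63; 3: μ=5.45, E[X²]=30.07; 4: μ=3.8, E[X²]=15.44.
E[X] = 0.11·4.3 + 0.24·5.4 + 0.38·5.45 + 0.27·3.8 = 4.866.
E[X²] = 0.11·19.7 + 0.24·30.63 + 0.38·30.07 + 0.27·15.44 = 25.1136.
Var(X) = E[X²] − (E[X])² = 25.1136 − 23.678 = 1.43564.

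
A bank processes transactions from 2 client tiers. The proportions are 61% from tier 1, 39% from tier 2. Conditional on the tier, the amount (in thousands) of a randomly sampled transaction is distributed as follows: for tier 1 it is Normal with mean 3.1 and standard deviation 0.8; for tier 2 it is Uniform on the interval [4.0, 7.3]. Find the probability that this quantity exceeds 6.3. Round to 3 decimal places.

Conditional on each tier, P(X > 6.3): 1: 3.16712e-05; 2: 0.30303.
By total probability, P(X > 6.3) = 0.61·3.16712e-05 + 0.39·0.30303 = 0.118201.

0.118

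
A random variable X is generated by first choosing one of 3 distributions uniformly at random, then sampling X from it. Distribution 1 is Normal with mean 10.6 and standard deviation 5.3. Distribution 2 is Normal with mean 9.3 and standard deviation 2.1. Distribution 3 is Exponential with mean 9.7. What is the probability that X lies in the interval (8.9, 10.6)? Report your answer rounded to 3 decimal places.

Conditional on each component, P(8.9 < X < 10.6): 1: 0.125802; 2: 0.30759; 3: 0.0642244.
By total probability, P(8.9 < X < 10.6) = 0.333333·0.125802 + 0.333333·0.30759 + 0.333333·0.0642244 = 0.165872.

0.166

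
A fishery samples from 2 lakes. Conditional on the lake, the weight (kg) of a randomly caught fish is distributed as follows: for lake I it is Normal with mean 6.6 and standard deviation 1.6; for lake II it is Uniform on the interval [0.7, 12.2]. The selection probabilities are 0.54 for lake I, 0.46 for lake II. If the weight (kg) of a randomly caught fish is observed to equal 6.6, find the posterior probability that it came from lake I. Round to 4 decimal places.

0.7710

Likelihoods f(6.6 | ·): I: 0.249339; II: 0.0869565.
Posterior ∝ prior × likelihood. Numerator for I: 0.54·0.249339 = 0.134643.
Normalizing constant: 0.54·0.249339 + 0.46·0.0869565 = 0.174643.
P(I | observation) = 0.134643 / 0.174643 = 0.770961.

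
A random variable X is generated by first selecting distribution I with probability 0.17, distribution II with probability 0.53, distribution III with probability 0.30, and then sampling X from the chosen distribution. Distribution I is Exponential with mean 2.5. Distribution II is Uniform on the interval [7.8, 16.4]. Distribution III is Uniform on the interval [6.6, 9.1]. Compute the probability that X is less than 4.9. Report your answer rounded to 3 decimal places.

0.146

Conditional on each component, P(X < 4.9): I: 0.859142; II: 0; III: 0.
By total probability, P(X < 4.9) = 0.17·0.859142 + 0.53·0 + 0.3·0 = 0.146054.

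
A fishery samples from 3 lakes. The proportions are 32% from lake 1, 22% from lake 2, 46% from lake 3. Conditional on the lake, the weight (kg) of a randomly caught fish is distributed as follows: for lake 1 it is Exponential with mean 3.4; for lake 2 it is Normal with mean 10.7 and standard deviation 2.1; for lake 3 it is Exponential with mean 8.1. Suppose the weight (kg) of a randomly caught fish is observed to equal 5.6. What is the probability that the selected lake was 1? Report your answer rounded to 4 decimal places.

Likelihoods f(5.6 | ·): 1: 0.0566516; 2: 0.00995326; 3: 0.0618389.
Posterior ∝ prior × likelihood. Numerator for 1: 0.32·0.0566516 = 0.0181285.
Normalizing constant: 0.32·0.0566516 + 0.22·0.00995326 + 0.46·0.0618389 = 0.0487642.
P(1 | observation) = 0.0181285 / 0.0487642 = 0.371759.

0.3718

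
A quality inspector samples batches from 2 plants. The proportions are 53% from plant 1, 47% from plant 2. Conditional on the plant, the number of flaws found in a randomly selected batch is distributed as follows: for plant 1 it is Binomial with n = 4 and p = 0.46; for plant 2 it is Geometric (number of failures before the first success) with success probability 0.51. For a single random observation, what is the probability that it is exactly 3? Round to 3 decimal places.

0.140

Conditional on each plant, P(X = 3): 1: 0.210246; 2: 0.060001.
By total probability, P(X = 3) = 0.53·0.210246 + 0.47·0.060001 = 0.139631.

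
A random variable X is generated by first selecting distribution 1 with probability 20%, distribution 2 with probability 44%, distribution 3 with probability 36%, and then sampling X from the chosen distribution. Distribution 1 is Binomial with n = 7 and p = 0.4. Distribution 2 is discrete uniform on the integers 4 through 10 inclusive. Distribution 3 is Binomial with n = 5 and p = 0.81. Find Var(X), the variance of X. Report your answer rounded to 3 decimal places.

5.416

Per component, 1: μ=2.8, E[X²]=9.52; 2: μ=7, E[X²]=53; 3: μ=4.05, E[X²]=17.172.
E[X] = 0.2·2.8 + 0.44·7 + 0.36·4.05 = 5.098.
E[X²] = 0.2·9.52 + 0.44·53 + 0.36·17.172 = 31.4059.
Var(X) = E[X²] − (E[X])² = 31.4059 − 25.9896 = 5.41632.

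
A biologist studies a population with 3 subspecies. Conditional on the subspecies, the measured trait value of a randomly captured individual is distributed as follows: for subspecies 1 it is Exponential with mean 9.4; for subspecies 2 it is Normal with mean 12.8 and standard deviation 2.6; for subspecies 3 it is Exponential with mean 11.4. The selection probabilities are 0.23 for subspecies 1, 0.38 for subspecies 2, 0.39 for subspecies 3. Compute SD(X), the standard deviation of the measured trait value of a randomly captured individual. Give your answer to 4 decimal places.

Per component, 1: μ=9.4, E[X²]=176.72; 2: μ=12.8, E[X²]=170.6; 3: μ=11.4, E[X²]=259.92.
E[X] = 0.23·9.4 + 0.38·12.8 + 0.39·11.4 = 11.472.
E[X²] = 0.23·176.72 + 0.38·170.6 + 0.39·259.92 = 206.842.
Var(X) = E[X²] − (E[X])² = 206.842 − 131.607 = 75.2356.
SD(X) = √75.2356 = 8.67385.

8.6738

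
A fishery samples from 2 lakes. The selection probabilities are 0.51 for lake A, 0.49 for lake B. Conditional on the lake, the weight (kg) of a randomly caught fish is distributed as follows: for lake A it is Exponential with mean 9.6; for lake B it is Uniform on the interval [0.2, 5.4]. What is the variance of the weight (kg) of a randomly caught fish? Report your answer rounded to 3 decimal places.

59.661

Per component, A: μ=9.6, E[X²]=184.32; B: μ=2.8, E[X²]=10.0933.
E[X] = 0.51·9.6 + 0.49·2.8 = 6.268.
E[X²] = 0.51·184.32 + 0.49·10.0933 = 98.9489.
Var(X) = E[X²] − (E[X])² = 98.9489 − 39.2878 = 59.6611.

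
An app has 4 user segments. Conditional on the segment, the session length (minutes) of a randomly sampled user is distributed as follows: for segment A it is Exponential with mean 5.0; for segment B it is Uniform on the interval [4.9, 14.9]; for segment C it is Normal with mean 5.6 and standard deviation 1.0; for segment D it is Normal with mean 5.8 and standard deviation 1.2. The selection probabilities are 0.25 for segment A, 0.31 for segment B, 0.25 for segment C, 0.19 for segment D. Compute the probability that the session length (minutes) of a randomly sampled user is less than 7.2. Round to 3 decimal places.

0.665

Conditional on each segment, P(X < 7.2): A: 0.763072; B: 0.23; C: 0.945201; D: 0.878327.
By total probability, P(X < 7.2) = 0.25·0.763072 + 0.31·0.23 + 0.25·0.945201 + 0.19·0.878327 = 0.66525.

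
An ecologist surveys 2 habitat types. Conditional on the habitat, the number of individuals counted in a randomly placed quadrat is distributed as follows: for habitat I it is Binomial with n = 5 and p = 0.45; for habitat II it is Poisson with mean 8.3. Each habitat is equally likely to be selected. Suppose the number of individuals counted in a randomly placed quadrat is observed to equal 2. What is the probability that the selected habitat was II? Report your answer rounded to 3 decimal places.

0.025

Likelihoods P(X=2 | ·): I: 0.336909; II: 0.00856016.
Posterior ∝ prior × likelihood. Numerator for II: 0.5·0.00856016 = 0.00428008.
Normalizing constant: 0.5·0.336909 + 0.5·0.00856016 = 0.172735.
P(II | observation) = 0.00428008 / 0.172735 = 0.0247783.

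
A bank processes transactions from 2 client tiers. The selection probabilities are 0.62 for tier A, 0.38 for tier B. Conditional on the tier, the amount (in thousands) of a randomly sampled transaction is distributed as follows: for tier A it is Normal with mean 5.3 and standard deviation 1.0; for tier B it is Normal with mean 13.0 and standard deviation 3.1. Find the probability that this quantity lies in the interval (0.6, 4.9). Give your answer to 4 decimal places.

0.2153

Conditional on each tier, P(0.6 < X < 4.9): A: 0.344577; B: 0.00445716.
By total probability, P(0.6 < X < 4.9) = 0.62·0.344577 + 0.38·0.00445716 = 0.215331.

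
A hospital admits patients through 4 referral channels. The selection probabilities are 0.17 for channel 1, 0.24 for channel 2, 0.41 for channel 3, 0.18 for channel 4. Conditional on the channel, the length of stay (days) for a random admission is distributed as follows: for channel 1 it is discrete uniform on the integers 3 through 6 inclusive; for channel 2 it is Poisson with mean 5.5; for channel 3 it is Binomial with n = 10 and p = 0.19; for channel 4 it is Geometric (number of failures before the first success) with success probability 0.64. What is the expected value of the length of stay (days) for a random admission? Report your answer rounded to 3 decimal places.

Component means — 1: 4.5; 2: 5.5; 3: 1.9; 4: 0.5625.
E[X] = 0.17·4.5 + 0.24·5.5 + 0.41·1.9 + 0.18·0.5625 = 2.96525.

2.965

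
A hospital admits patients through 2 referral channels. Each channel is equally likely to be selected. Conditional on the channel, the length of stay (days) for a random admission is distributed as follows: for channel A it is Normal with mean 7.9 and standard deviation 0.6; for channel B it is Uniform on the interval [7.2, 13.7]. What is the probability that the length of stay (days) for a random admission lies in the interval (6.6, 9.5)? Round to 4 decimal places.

0.6674

Conditional on each channel, P(6.6 < X < 9.5): A: 0.981039; B: 0.353846.
By total probability, P(6.6 < X < 9.5) = 0.5·0.981039 + 0.5·0.353846 = 0.667443.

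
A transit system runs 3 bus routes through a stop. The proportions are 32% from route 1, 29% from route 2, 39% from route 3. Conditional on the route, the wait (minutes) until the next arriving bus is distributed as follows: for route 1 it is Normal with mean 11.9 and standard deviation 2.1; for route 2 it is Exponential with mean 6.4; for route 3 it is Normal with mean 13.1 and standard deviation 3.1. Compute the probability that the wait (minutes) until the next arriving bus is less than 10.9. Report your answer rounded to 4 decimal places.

Conditional on each route, P(X < 10.9): 1: 0.316969; 2: 0.817886; 3: 0.238952.
By total probability, P(X < 10.9) = 0.32·0.316969 + 0.29·0.817886 + 0.39·0.238952 = 0.431809.

0.4318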